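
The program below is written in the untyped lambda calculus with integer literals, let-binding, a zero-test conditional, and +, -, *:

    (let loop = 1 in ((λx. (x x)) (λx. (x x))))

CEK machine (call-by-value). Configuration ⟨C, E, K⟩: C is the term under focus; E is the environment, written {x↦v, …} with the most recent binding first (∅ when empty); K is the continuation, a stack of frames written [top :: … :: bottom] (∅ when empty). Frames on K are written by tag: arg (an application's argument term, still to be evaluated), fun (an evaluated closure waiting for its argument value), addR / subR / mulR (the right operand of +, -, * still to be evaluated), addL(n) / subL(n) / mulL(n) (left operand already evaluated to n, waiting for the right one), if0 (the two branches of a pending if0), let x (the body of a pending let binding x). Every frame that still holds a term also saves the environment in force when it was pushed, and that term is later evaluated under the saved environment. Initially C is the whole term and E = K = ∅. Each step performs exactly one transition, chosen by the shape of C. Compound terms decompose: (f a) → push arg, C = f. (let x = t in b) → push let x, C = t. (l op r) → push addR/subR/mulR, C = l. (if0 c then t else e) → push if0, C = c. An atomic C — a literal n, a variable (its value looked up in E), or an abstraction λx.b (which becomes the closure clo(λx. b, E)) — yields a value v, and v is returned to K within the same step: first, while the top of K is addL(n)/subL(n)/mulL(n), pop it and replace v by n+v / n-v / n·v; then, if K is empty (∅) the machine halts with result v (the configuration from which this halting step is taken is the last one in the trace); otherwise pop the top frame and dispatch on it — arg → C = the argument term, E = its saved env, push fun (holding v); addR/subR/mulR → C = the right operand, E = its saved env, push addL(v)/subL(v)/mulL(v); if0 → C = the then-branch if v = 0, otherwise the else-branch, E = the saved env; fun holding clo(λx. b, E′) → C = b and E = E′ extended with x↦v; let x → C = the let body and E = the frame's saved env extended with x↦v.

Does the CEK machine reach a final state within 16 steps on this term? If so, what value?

Answer: DIVERGES (no final state within 16 steps)

Machine steps:
0. [C=(let loop = 1 in ((λx. (x x)) (λx. (x x)))) | E=∅ | K=∅]
1. [C=1 | E=∅ | K=[let loop]]
2. [C=((λx. (x x)) (λx. (x x))) | E={loop↦1} | K=∅]
3. [C=(λx. (x x)) | E={loop↦1} | K=[arg]]
4. [C=(λx. (x x)) | E={loop↦1} | K=[fun]]
5. [C=(x x) | E={x↦clo(λx. (x x), {loop↦1}), loop↦1} | K=∅]
6. [C=x | E={x↦clo(λx. (x x), {loop↦1}), loop↦1} | K=[arg]]
7. [C=x | E={x↦clo(λx. (x x), {loop↦1}), loop↦1} | K=[fun]]
… configuration repeats with period 3 (steps 5–7 recur indefinitely) …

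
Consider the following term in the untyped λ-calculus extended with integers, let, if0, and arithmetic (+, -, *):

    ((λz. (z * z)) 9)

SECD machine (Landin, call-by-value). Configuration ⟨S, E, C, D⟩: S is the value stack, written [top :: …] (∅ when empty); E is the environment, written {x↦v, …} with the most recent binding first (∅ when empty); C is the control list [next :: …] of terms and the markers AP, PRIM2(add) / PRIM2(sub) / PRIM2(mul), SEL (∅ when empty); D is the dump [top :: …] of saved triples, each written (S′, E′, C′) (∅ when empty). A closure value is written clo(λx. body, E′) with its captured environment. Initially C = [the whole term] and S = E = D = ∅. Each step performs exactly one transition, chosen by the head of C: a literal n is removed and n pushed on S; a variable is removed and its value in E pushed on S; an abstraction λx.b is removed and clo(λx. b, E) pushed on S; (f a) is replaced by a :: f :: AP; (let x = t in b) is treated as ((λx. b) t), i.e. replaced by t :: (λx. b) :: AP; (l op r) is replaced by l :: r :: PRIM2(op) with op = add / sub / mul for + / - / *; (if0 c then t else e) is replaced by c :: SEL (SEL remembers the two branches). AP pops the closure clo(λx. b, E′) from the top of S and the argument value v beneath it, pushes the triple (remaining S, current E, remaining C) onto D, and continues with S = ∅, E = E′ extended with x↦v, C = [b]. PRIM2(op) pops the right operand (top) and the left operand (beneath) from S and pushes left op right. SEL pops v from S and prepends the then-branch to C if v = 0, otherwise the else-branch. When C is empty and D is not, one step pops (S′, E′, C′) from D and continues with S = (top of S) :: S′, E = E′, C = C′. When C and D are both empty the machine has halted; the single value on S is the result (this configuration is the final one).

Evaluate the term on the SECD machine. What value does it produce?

Answer: 81

Machine steps:
t=0: <S=∅, E=∅, C=[((λz. (z * z)) 9)], D=∅>
t=1: <S=∅, E=∅, C=[9 :: (λz. (z * z)) :: AP], D=∅>
t=2: <S=[9], E=∅, C=[(λz. (z * z)) :: AP], D=∅>
t=3: <S=[clo(λz. (z * z), ∅) :: 9], E=∅, C=[AP], D=∅>
t=4: <S=∅, E={z↦9}, C=[(z * z)], D=[(∅, ∅, ∅)]>
t=5: <S=∅, E={z↦9}, C=[z :: z :: PRIM2(mul)], D=[(∅, ∅, ∅)]>
t=6: <S=[9], E={z↦9}, C=[z :: PRIM2(mul)], D=[(∅, ∅, ∅)]>
t=7: <S=[9 :: 9], E={z↦9}, C=[PRIM2(mul)], D=[(∅, ∅, ∅)]>
t=8: <S=[81], E={z↦9}, C=∅, D=[(∅, ∅, ∅)]>
t=9: <S=[81], E=∅, C=∅, D=∅>
→ final value 81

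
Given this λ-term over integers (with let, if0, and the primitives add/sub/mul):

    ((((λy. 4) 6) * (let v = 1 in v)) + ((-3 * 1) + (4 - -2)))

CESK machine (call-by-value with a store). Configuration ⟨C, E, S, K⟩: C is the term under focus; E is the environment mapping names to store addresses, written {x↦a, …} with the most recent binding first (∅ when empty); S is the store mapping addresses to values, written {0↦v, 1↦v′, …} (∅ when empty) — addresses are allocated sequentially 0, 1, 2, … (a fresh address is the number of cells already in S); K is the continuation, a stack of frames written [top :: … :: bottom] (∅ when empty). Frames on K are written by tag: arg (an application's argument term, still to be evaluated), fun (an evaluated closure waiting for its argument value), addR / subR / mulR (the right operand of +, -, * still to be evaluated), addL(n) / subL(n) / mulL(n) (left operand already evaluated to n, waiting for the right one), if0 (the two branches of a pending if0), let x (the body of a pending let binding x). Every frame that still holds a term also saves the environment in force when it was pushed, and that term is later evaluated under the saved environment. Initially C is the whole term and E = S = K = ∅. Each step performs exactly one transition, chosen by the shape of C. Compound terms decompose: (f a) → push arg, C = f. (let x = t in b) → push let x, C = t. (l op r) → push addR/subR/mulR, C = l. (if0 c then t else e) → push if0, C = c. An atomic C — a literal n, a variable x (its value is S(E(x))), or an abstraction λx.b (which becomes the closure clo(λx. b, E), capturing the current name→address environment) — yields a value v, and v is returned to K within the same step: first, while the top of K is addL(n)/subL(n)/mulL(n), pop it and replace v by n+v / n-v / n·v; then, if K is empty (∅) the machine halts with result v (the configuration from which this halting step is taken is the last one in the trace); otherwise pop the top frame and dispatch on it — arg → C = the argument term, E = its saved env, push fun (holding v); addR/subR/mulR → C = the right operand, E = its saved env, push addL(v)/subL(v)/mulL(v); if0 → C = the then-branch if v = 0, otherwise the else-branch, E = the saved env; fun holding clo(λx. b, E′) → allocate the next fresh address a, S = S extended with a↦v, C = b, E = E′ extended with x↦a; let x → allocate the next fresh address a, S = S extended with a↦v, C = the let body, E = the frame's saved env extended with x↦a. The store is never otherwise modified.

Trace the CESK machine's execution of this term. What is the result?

Answer: 7

Derivation:
t=0: <C=((((λy. 4) 6) * (let v = 1 in v)) + ((-3 * 1) + (4 - -2))), E=∅, S=∅, K=∅>
t=1: <C=(((λy. 4) 6) * (let v = 1 in v)), E=∅, S=∅, K=[addR]>
t=2: <C=((λy. 4) 6), E=∅, S=∅, K=[mulR :: addR]>
t=3: <C=(λy. 4), E=∅, S=∅, K=[arg :: mulR :: addR]>
t=4: <C=6, E=∅, S=∅, K=[fun :: mulR :: addR]>
t=5: <C=4, E={y↦0}, S={0↦6}, K=[mulR :: addR]>
t=6: <C=(let v = 1 in v), E=∅, S={0↦6}, K=[mulL(4) :: addR]>
t=7: <C=1, E=∅, S={0↦6}, K=[let v :: mulL(4) :: addR]>
t=8: <C=v, E={v↦1}, S={0↦6, 1↦1}, K=[mulL(4) :: addR]>
t=9: <C=((-3 * 1) + (4 - -2)), E=∅, S={0↦6, 1↦1}, K=[addL(4)]>
t=10: <C=(-3 * 1), E=∅, S={0↦6, 1↦1}, K=[addR :: addL(4)]>
t=11: <C=-3, E=∅, S={0↦6, 1↦1}, K=[mulR :: addR :: addL(4)]>
t=12: <C=1, E=∅, S={0↦6, 1↦1}, K=[mulL(-3) :: addR :: addL(4)]>
t=13: <C=(4 - -2), E=∅, S={0↦6, 1↦1}, K=[addL(-3) :: addL(4)]>
t=14: <C=4, E=∅, S={0↦6, 1↦1}, K=[subR :: addL(-3) :: addL(4)]>
t=15: <C=-2, E=∅, S={0↦6, 1↦1}, K=[subL(4) :: addL(-3) :: addL(4)]>
→ final value 7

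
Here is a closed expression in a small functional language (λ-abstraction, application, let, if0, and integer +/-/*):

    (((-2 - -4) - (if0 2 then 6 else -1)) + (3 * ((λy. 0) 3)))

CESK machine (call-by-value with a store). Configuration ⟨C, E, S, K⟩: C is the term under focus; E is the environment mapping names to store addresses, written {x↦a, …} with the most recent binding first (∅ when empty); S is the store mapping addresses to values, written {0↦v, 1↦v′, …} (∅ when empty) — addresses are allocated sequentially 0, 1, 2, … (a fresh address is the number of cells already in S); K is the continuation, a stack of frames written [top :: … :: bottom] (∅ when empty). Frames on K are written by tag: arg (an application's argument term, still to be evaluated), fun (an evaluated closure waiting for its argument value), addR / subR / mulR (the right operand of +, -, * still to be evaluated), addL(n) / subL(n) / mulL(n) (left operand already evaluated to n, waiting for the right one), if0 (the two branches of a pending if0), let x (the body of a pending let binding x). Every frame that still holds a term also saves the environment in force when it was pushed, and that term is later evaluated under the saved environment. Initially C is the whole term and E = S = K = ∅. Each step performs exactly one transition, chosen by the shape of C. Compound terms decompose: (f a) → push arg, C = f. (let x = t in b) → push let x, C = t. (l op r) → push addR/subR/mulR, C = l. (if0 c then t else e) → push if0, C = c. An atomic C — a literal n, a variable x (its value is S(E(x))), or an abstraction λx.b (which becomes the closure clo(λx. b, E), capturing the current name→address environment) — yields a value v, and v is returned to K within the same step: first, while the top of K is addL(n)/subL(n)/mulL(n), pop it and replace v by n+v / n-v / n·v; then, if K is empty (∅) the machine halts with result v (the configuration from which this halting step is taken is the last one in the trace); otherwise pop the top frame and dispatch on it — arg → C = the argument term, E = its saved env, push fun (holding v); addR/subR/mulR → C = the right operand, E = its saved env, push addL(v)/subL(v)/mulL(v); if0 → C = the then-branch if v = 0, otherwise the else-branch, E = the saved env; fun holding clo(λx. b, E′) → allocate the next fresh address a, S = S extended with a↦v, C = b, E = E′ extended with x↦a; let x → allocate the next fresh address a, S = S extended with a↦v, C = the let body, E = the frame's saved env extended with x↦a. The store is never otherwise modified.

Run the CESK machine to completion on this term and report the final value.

Answer: 3

Execution trace:
step 0: <C=(((-2 - -4) - (if0 2 then 6 else -1)) + (3 * ((λy. 0) 3))), E=∅, S=∅, K=∅>
step 1: <C=((-2 - -4) - (if0 2 then 6 else -1)), E=∅, S=∅, K=[addR]>
step 2: <C=(-2 - -4), E=∅, S=∅, K=[subR :: addR]>
step 3: <C=-2, E=∅, S=∅, K=[subR :: subR :: addR]>
step 4: <C=-4, E=∅, S=∅, K=[subL(-2) :: subR :: addR]>
step 5: <C=(if0 2 then 6 else -1), E=∅, S=∅, K=[subL(2) :: addR]>
step 6: <C=2, E=∅, S=∅, K=[if0 :: subL(2) :: addR]>
step 7: <C=-1, E=∅, S=∅, K=[subL(2) :: addR]>
step 8: <C=(3 * ((λy. 0) 3)), E=∅, S=∅, K=[addL(3)]>
step 9: <C=3, E=∅, S=∅, K=[mulR :: addL(3)]>
step 10: <C=((λy. 0) 3), E=∅, S=∅, K=[mulL(3) :: addL(3)]>
step 11: <C=(λy. 0), E=∅, S=∅, K=[arg :: mulL(3) :: addL(3)]>
step 12: <C=3, E=∅, S=∅, K=[fun :: mulL(3) :: addL(3)]>
step 13: <C=0, E={y↦0}, S={0↦3}, K=[mulL(3) :: addL(3)]>
→ final value 3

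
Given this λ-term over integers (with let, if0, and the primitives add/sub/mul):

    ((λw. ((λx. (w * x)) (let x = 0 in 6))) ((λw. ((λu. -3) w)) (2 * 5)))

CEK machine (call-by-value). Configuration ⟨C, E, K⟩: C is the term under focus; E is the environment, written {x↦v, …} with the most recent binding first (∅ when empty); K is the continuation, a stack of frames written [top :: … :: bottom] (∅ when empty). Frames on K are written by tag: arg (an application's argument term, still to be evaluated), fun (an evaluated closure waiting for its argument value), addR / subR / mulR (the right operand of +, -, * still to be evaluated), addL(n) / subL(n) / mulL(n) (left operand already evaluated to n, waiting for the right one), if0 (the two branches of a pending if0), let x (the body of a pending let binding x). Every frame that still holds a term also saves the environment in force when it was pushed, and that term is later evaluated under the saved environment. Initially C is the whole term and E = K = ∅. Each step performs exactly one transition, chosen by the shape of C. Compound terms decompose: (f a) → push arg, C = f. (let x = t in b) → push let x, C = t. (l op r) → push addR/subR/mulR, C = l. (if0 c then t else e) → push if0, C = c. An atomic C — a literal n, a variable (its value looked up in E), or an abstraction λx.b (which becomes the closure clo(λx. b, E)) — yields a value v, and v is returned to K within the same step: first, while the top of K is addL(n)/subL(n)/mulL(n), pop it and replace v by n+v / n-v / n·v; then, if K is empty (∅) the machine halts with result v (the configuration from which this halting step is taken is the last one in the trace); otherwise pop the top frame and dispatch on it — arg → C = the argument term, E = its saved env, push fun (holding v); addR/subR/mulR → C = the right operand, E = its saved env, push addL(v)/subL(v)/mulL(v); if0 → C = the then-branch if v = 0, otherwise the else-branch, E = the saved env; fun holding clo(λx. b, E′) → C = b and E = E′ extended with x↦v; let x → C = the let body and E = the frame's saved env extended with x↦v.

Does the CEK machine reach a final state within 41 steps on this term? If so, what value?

Answer: -18

Derivation:
[0] [C=((λw. ((λx. (w * x)) (let x = 0 in 6))) ((λw. ((λu. -3) w)) (2 * 5))) | E=∅ | K=∅]
[1] [C=(λw. ((λx. (w * x)) (let x = 0 in 6))) | E=∅ | K=[arg]]
[2] [C=((λw. ((λu. -3) w)) (2 * 5)) | E=∅ | K=[fun]]
[3] [C=(λw. ((λu. -3) w)) | E=∅ | K=[arg :: fun]]
[4] [C=(2 * 5) | E=∅ | K=[fun :: fun]]
[5] [C=2 | E=∅ | K=[mulR :: fun :: fun]]
[6] [C=5 | E=∅ | K=[mulL(2) :: fun :: fun]]
[7] [C=((λu. -3) w) | E={w↦10} | K=[fun]]
[8] [C=(λu. -3) | E={w↦10} | K=[arg :: fun]]
[9] [C=w | E={w↦10} | K=[fun :: fun]]
[10] [C=-3 | E={u↦10, w↦10} | K=[fun]]
[11] [C=((λx. (w * x)) (let x = 0 in 6)) | E={w↦-3} | K=∅]
[12] [C=(λx. (w * x)) | E={w↦-3} | K=[arg]]
[13] [C=(let x = 0 in 6) | E={w↦-3} | K=[fun]]
[14] [C=0 | E={w↦-3} | K=[let x :: fun]]
[15] [C=6 | E={x↦0, w↦-3} | K=[fun]]
[16] [C=(w * x) | E={x↦6, w↦-3} | K=∅]
[17] [C=w | E={x↦6, w↦-3} | K=[mulR]]
[18] [C=x | E={x↦6, w↦-3} | K=[mulL(-3)]]
→ final value -18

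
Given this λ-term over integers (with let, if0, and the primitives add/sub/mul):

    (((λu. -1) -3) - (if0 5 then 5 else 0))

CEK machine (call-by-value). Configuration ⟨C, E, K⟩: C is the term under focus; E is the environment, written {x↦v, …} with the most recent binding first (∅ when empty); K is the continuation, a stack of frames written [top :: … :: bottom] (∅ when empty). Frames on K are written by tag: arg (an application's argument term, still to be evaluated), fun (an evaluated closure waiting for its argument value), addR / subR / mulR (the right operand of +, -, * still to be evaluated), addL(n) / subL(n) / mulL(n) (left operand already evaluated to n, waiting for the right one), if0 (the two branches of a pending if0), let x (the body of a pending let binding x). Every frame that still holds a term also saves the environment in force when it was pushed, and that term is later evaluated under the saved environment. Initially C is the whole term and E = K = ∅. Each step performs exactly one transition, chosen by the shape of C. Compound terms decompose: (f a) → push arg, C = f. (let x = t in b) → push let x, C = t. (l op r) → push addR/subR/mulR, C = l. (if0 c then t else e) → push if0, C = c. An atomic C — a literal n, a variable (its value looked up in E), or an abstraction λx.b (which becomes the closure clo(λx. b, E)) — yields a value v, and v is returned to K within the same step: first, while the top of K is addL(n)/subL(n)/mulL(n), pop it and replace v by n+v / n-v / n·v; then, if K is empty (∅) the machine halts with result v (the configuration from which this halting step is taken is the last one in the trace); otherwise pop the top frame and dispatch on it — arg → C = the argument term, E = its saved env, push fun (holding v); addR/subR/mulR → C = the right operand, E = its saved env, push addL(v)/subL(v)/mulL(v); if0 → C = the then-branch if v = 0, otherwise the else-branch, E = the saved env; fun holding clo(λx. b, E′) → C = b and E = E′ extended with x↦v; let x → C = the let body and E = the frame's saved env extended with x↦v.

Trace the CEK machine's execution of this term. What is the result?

0. [C=(((λu. -1) -3) - (if0 5 then 5 else 0)) | E=∅ | K=∅]
1. [C=((λu. -1) -3) | E=∅ | K=[subR]]
2. [C=(λu. -1) | E=∅ | K=[arg :: subR]]
3. [C=-3 | E=∅ | K=[fun :: subR]]
4. [C=-1 | E={u↦-3} | K=[subR]]
5. [C=(if0 5 then 5 else 0) | E=∅ | K=[subL(-1)]]
6. [C=5 | E=∅ | K=[if0 :: subL(-1)]]
7. [C=0 | E=∅ | K=[subL(-1)]]
→ final value -1

Answer: -1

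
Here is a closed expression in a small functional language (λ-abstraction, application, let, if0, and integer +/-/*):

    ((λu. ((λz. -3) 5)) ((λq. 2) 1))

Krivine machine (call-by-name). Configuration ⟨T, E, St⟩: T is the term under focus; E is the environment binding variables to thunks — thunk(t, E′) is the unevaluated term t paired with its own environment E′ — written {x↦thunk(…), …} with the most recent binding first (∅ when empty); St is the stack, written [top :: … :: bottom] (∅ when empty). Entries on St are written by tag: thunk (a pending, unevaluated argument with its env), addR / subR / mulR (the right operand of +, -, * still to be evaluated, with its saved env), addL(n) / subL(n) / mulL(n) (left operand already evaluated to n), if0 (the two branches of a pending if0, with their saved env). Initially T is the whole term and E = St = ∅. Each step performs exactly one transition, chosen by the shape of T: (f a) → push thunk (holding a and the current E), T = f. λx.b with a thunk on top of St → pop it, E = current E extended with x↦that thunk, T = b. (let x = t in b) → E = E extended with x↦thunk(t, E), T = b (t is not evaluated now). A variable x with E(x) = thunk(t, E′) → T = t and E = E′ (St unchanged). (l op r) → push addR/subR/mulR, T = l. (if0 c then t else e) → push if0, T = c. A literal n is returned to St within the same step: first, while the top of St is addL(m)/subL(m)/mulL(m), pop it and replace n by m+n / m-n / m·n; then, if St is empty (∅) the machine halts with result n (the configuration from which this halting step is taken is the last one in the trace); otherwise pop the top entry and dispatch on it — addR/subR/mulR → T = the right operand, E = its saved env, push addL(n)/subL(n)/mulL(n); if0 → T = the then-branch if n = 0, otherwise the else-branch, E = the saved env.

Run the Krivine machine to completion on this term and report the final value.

[0] ⟨T=((λu. ((λz. -3) 5)) ((λq. 2) 1)); E=∅; St=∅⟩
[1] ⟨T=(λu. ((λz. -3) 5)); E=∅; St=[thunk]⟩
[2] ⟨T=((λz. -3) 5); E={u↦thunk(((λq. 2) 1), ∅)}; St=∅⟩
[3] ⟨T=(λz. -3); E={u↦thunk(((λq. 2) 1), ∅)}; St=[thunk]⟩
[4] ⟨T=-3; E={z↦thunk(5, {u↦thunk(((λq. 2) 1), ∅)}), u↦thunk(((λq. 2) 1), ∅)}; St=∅⟩
→ final value -3

Answer: -3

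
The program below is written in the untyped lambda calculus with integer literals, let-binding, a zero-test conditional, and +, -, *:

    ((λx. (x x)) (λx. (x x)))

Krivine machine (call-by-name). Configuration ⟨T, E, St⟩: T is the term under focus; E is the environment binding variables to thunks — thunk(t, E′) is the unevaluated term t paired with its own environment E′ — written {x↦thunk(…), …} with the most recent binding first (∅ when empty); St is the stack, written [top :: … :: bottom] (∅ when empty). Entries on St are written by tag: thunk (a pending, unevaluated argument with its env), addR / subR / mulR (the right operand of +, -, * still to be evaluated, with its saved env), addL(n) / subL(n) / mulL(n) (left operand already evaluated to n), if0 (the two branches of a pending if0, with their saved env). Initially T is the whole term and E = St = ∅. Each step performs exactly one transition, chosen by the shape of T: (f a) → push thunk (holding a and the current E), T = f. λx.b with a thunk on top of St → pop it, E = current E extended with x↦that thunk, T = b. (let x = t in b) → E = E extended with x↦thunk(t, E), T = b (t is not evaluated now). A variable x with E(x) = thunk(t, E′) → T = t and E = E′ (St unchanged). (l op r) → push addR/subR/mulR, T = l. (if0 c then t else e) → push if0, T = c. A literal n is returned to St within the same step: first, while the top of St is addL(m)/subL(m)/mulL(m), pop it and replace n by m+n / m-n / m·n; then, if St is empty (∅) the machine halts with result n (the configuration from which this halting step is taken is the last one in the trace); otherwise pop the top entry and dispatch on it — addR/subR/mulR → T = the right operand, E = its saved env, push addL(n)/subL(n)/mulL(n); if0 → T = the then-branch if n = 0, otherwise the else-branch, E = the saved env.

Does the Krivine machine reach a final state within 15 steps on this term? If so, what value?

[0] ⟨T=((λx. (x x)) (λx. (x x))); E=∅; St=∅⟩
[1] ⟨T=(λx. (x x)); E=∅; St=[thunk]⟩
[2] ⟨T=(x x); E={x↦thunk((λx. (x x)), ∅)}; St=∅⟩
[3] ⟨T=x; E={x↦thunk((λx. (x x)), ∅)}; St=[thunk]⟩
[4] ⟨T=(λx. (x x)); E=∅; St=[thunk]⟩
[5] ⟨T=(x x); E={x↦thunk(x, {x↦thunk((λx. (x x)), ∅)})}; St=∅⟩
[6] ⟨T=x; E={x↦thunk(x, {x↦thunk((λx. (x x)), ∅)})}; St=[thunk]⟩
[7] ⟨T=x; E={x↦thunk((λx. (x x)), ∅)}; St=[thunk]⟩
[8] ⟨T=(λx. (x x)); E=∅; St=[thunk]⟩
[9] ⟨T=(x x); E={x↦thunk(x, {x↦thunk(x, {x↦thunk((λx. (x x)), ∅)})})}; St=∅⟩
[10] ⟨T=x; E={x↦thunk(x, {x↦thunk(x, {x↦thunk((λx. (x x)), ∅)})})}; St=[thunk]⟩
[11] ⟨T=x; E={x↦thunk(x, {x↦thunk((λx. (x x)), ∅)})}; St=[thunk]⟩
[12] ⟨T=x; E={x↦thunk((λx. (x x)), ∅)}; St=[thunk]⟩
[13] ⟨T=(λx. (x x)); E=∅; St=[thunk]⟩
[14] ⟨T=(x x); E={x↦thunk(x, {x↦thunk(x, {x↦thunk(x, {x↦thunk((λx. (x x)), ∅)})})})}; St=∅⟩
[15] ⟨T=x; E={x↦thunk(x, {x↦thunk(x, {x↦thunk(x, {x↦thunk((λx. (x x)), ∅)})})})}; St=[thunk]⟩
→ 15 transitions taken and the configuration is still not final: no result within 15 steps

Answer: DIVERGES (no final state within 15 steps)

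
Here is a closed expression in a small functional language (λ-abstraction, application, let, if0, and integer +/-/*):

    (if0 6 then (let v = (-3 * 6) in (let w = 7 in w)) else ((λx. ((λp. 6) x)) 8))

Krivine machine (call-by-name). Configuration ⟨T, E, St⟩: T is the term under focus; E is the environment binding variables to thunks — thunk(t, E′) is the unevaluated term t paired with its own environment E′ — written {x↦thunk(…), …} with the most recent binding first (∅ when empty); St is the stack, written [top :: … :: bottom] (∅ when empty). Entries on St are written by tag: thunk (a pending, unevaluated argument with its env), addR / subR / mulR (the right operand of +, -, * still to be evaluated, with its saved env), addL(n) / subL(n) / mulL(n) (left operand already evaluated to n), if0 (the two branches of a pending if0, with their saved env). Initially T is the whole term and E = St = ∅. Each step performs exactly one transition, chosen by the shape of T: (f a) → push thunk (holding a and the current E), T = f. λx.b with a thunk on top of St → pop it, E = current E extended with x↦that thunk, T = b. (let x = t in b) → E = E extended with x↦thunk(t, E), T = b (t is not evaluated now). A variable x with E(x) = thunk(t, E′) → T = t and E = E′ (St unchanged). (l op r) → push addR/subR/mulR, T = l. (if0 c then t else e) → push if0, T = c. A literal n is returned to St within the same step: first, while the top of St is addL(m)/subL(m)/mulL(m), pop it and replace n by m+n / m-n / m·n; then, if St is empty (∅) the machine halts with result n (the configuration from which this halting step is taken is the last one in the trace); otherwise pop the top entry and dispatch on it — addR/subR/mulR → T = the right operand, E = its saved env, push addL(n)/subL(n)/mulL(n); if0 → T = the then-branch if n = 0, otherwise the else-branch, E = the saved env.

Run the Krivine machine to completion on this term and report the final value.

Answer: 6

Derivation:
[0] ⟨T=(if0 6 then (let v = (-3 * 6) in (let w = 7 in w)) else ((λx. ((λp. 6) x)) 8)); E=∅; St=∅⟩
[1] ⟨T=6; E=∅; St=[if0]⟩
[2] ⟨T=((λx. ((λp. 6) x)) 8); E=∅; St=∅⟩
[3] ⟨T=(λx. ((λp. 6) x)); E=∅; St=[thunk]⟩
[4] ⟨T=((λp. 6) x); E={x↦thunk(8, ∅)}; St=∅⟩
[5] ⟨T=(λp. 6); E={x↦thunk(8, ∅)}; St=[thunk]⟩
[6] ⟨T=6; E={p↦thunk(x, {x↦thunk(8, ∅)}), x↦thunk(8, ∅)}; St=∅⟩
→ final value 6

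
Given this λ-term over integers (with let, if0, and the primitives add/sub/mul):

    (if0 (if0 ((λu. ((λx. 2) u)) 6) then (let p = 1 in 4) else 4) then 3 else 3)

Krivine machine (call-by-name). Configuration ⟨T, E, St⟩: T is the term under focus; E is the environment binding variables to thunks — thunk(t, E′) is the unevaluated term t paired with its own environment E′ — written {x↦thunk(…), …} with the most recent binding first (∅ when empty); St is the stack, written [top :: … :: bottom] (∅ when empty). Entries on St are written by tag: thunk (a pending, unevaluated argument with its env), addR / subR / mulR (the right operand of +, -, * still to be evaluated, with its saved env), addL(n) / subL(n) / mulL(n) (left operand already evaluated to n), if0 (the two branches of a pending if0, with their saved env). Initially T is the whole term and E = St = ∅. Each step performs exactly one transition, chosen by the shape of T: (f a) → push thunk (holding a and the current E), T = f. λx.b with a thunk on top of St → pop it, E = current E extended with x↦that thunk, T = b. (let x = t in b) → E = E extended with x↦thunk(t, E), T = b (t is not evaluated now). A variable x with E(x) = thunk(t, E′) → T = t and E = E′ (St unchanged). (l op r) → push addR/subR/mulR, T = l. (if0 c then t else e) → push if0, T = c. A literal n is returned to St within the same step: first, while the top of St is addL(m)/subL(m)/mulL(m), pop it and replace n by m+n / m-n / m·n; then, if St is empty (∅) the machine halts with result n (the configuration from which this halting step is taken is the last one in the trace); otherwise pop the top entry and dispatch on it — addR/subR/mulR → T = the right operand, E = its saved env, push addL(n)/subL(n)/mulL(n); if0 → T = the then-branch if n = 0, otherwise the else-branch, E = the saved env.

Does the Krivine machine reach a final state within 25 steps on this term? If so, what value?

Answer: 3

Derivation:
step 0: <T=(if0 (if0 ((λu. ((λx. 2) u)) 6) then (let p = 1 in 4) else 4) then 3 else 3), E=∅, St=∅>
step 1: <T=(if0 ((λu. ((λx. 2) u)) 6) then (let p = 1 in 4) else 4), E=∅, St=[if0]>
step 2: <T=((λu. ((λx. 2) u)) 6), E=∅, St=[if0 :: if0]>
step 3: <T=(λu. ((λx. 2) u)), E=∅, St=[thunk :: if0 :: if0]>
step 4: <T=((λx. 2) u), E={u↦thunk(6, ∅)}, St=[if0 :: if0]>
step 5: <T=(λx. 2), E={u↦thunk(6, ∅)}, St=[thunk :: if0 :: if0]>
step 6: <T=2, E={x↦thunk(u, {u↦thunk(6, ∅)}), u↦thunk(6, ∅)}, St=[if0 :: if0]>
step 7: <T=4, E=∅, St=[if0]>
step 8: <T=3, E=∅, St=∅>
→ final value 3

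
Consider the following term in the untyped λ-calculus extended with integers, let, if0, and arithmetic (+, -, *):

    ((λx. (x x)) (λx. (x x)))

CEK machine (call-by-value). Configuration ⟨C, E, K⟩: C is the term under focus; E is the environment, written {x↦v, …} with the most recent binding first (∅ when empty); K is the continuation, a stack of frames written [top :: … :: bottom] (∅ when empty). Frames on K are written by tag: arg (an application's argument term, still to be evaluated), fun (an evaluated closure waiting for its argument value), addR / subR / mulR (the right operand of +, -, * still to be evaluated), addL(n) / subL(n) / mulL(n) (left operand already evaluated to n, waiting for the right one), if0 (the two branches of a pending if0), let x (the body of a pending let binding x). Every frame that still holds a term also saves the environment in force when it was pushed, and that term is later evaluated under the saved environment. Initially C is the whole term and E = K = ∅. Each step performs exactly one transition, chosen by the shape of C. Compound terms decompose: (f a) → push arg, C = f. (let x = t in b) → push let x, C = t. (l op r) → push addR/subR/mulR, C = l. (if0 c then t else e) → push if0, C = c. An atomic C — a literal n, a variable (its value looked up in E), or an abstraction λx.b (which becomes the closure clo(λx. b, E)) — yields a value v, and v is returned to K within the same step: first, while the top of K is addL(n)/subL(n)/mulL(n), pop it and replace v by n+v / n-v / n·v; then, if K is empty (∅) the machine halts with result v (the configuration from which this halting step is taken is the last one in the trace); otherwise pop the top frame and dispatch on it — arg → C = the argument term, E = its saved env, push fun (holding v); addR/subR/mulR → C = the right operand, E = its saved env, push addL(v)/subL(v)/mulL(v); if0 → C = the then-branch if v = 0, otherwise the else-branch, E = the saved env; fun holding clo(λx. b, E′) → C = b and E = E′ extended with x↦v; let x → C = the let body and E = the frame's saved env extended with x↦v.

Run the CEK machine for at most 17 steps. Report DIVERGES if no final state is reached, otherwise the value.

0. [C=((λx. (x x)) (λx. (x x))) | E=∅ | K=∅]
1. [C=(λx. (x x)) | E=∅ | K=[arg]]
2. [C=(λx. (x x)) | E=∅ | K=[fun]]
3. [C=(x x) | E={x↦clo(λx. (x x), ∅)} | K=∅]
4. [C=x | E={x↦clo(λx. (x x), ∅)} | K=[arg]]
5. [C=x | E={x↦clo(λx. (x x), ∅)} | K=[fun]]
… configuration repeats with period 3 (steps 3–5 recur indefinitely) …

Answer: DIVERGES (no final state within 17 steps)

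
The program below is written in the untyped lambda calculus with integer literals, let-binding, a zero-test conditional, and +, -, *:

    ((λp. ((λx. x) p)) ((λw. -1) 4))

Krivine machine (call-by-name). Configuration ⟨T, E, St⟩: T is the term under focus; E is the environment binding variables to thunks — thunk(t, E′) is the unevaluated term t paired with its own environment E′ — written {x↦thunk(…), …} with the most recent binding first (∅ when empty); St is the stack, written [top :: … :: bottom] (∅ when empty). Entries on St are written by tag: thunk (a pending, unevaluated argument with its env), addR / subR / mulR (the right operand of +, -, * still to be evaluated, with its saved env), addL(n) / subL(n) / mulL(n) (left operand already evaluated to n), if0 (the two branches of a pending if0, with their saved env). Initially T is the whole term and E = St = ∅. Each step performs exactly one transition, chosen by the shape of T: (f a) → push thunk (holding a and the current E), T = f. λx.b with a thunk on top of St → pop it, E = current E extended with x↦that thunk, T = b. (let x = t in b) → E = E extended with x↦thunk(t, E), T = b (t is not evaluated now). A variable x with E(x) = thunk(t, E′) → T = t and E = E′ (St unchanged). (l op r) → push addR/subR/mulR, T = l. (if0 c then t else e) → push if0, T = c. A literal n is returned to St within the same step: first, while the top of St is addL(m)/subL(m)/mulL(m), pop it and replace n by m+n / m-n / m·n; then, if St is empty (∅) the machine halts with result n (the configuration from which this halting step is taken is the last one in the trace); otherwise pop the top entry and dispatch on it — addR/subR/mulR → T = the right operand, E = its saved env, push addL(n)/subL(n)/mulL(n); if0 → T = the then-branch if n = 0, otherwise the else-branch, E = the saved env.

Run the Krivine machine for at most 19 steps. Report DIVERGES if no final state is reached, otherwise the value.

Answer: -1

Execution trace:
step 0: [T=((λp. ((λx. x) p)) ((λw. -1) 4)) | E=∅ | St=∅]
step 1: [T=(λp. ((λx. x) p)) | E=∅ | St=[thunk]]
step 2: [T=((λx. x) p) | E={p↦thunk(((λw. -1) 4), ∅)} | St=∅]
step 3: [T=(λx. x) | E={p↦thunk(((λw. -1) 4), ∅)} | St=[thunk]]
step 4: [T=x | E={x↦thunk(p, {p↦thunk(((λw. -1) 4), ∅)}), p↦thunk(((λw. -1) 4), ∅)} | St=∅]
step 5: [T=p | E={p↦thunk(((λw. -1) 4), ∅)} | St=∅]
step 6: [T=((λw. -1) 4) | E=∅ | St=∅]
step 7: [T=(λw. -1) | E=∅ | St=[thunk]]
step 8: [T=-1 | E={w↦thunk(4, ∅)} | St=∅]
→ final value -1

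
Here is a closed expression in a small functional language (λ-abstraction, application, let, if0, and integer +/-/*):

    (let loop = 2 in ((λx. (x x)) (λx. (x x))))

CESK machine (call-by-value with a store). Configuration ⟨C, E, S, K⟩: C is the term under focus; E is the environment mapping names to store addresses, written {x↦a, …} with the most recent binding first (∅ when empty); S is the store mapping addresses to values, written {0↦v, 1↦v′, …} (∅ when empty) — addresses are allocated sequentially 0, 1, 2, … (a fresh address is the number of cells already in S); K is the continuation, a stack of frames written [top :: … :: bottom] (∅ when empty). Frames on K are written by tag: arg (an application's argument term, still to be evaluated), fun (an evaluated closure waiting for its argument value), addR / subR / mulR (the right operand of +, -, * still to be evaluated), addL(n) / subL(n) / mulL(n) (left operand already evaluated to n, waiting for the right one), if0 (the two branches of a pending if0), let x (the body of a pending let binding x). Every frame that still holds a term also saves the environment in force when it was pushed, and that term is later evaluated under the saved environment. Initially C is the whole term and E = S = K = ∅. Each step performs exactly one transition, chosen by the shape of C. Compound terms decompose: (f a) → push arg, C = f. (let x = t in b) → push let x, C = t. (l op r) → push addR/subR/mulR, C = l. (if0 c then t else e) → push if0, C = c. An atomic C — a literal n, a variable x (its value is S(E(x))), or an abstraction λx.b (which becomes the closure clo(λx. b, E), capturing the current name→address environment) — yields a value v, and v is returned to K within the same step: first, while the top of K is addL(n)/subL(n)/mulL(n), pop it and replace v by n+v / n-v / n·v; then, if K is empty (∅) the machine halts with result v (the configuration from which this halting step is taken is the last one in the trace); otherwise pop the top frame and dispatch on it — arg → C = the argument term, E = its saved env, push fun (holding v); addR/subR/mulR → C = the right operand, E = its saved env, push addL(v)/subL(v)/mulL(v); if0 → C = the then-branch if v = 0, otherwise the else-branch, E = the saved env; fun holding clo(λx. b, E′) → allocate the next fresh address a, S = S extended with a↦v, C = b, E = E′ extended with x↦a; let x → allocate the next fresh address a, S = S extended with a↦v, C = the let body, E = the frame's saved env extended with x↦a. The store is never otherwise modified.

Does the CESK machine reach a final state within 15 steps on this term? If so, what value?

Answer: DIVERGES (no final state within 15 steps)

Execution trace:
step 0: <C=(let loop = 2 in ((λx. (x x)) (λx. (x x)))), E=∅, S=∅, K=∅>
step 1: <C=2, E=∅, S=∅, K=[let loop]>
step 2: <C=((λx. (x x)) (λx. (x x))), E={loop↦0}, S={0↦2}, K=∅>
step 3: <C=(λx. (x x)), E={loop↦0}, S={0↦2}, K=[arg]>
step 4: <C=(λx. (x x)), E={loop↦0}, S={0↦2}, K=[fun]>
step 5: <C=(x x), E={x↦1, loop↦0}, S={0↦2, 1↦clo(λx. (x x), {loop↦0})}, K=∅>
step 6: <C=x, E={x↦1, loop↦0}, S={0↦2, 1↦clo(λx. (x x), {loop↦0})}, K=[arg]>
step 7: <C=x, E={x↦1, loop↦0}, S={0↦2, 1↦clo(λx. (x x), {loop↦0})}, K=[fun]>
step 8: <C=(x x), E={x↦2, loop↦0}, S={0↦2, 1↦clo(λx. (x x), {loop↦0}), 2↦clo(λx. (x x), {loop↦0})}, K=∅>
step 9: <C=x, E={x↦2, loop↦0}, S={0↦2, 1↦clo(λx. (x x), {loop↦0}), 2↦clo(λx. (x x), {loop↦0})}, K=[arg]>
step 10: <C=x, E={x↦2, loop↦0}, S={0↦2, 1↦clo(λx. (x x), {loop↦0}), 2↦clo(λx. (x x), {loop↦0})}, K=[fun]>
step 11: <C=(x x), E={x↦3, loop↦0}, S={0↦2, 1↦clo(λx. (x x), {loop↦0}), 2↦clo(λx. (x x), {loop↦0}), 3↦clo(λx. (x x), {loop↦0})}, K=∅>
step 12: <C=x, E={x↦3, loop↦0}, S={0↦2, 1↦clo(λx. (x x), {loop↦0}), 2↦clo(λx. (x x), {loop↦0}), 3↦clo(λx. (x x), {loop↦0})}, K=[arg]>
step 13: <C=x, E={x↦3, loop↦0}, S={0↦2, 1↦clo(λx. (x x), {loop↦0}), 2↦clo(λx. (x x), {loop↦0}), 3↦clo(λx. (x x), {loop↦0})}, K=[fun]>
step 14: <C=(x x), E={x↦4, loop↦0}, S={0↦2, 1↦clo(λx. (x x), {loop↦0}), 2↦clo(λx. (x x), {loop↦0}), 3↦clo(λx. (x x), {loop↦0}), 4↦clo(λx. (x x), {loop↦0})}, K=∅>
step 15: <C=x, E={x↦4, loop↦0}, S={0↦2, 1↦clo(λx. (x x), {loop↦0}), 2↦clo(λx. (x x), {loop↦0}), 3↦clo(λx. (x x), {loop↦0}), 4↦clo(λx. (x x), {loop↦0})}, K=[arg]>
→ 15 transitions taken and the configuration is still not final: no result within 15 steps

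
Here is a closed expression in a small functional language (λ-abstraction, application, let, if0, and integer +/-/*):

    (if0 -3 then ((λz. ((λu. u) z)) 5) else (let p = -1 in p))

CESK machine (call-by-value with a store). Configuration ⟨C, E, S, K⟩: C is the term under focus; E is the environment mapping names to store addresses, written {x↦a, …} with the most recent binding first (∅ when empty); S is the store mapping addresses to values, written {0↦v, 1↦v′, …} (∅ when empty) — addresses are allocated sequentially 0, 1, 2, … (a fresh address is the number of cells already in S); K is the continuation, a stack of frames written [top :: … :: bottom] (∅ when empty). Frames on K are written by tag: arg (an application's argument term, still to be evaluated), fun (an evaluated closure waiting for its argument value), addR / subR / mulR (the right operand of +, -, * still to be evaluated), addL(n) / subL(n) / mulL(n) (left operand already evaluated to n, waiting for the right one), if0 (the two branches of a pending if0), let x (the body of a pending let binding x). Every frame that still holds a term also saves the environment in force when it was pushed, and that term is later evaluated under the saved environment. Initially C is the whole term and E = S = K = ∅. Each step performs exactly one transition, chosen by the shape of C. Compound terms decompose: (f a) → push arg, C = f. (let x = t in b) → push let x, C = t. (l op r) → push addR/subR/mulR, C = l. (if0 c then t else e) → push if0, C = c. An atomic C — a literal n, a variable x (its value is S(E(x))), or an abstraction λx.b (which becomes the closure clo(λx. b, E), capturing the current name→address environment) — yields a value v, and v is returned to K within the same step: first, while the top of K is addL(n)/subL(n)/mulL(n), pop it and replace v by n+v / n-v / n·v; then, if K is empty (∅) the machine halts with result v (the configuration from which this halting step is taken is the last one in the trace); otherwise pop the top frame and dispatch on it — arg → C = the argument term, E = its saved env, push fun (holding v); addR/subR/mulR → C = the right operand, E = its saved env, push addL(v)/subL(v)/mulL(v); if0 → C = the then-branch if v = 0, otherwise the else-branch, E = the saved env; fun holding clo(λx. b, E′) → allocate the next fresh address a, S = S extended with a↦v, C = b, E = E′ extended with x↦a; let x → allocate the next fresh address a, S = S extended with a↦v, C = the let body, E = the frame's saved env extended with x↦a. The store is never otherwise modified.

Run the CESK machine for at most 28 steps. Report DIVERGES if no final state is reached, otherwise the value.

t=0: [C=(if0 -3 then ((λz. ((λu. u) z)) 5) else (let p = -1 in p)) | E=∅ | S=∅ | K=∅]
t=1: [C=-3 | E=∅ | S=∅ | K=[if0]]
t=2: [C=(let p = -1 in p) | E=∅ | S=∅ | K=∅]
t=3: [C=-1 | E=∅ | S=∅ | K=[let p]]
t=4: [C=p | E={p↦0} | S={0↦-1} | K=∅]
→ final value -1

Answer: -1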